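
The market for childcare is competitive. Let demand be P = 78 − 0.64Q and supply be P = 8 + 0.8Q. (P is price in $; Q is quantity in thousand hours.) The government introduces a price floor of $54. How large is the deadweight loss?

$88.89 thousand

Competitive equilibrium: 78 − 0.64Q = 8 + 0.8Q → Q* = 48.6111, P* = 46.8889.
At the floor P = 54, quantity demanded = (78 − 54)/0.64 = 37.5.
Sellers' marginal cost at Q' = 37.5: 8 + 0.8·37.5 = 38.
ΔQ = 48.6111 − 37.5 = 11.1111; wedge = 54 − 38 = 16.
The triangle = ½ × 11.1111 × 16 = $88.89 thousand.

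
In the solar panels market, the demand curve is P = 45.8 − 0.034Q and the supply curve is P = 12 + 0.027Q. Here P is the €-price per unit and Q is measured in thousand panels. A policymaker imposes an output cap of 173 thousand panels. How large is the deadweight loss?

Competitive equilibrium: 45.8 − 0.034Q = 12 + 0.027Q → Q* = 554.0984, P* = 26.9607.
At Q = 173: demand price = 45.8 − 0.034·173 = 39.918; supply price = 12 + 0.027·173 = 16.671.
ΔQ = 554.0984 − 173 = 381.0984; wedge = 39.918 − 16.671 = 23.247.
The triangle = ½ × 381.0984 × 23.247 = €4429.70 thousand.

€4429.70 thousand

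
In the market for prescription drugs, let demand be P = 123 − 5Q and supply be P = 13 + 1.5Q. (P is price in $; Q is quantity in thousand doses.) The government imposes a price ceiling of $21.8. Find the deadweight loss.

Competitive equilibrium: 123 − 5Q = 13 + 1.5Q → Q* = 16.9231, P* = 38.3846.
At the ceiling P = 21.8, quantity supplied = (21.8 − 13)/1.5 = 5.8667.
Willingness to pay at Q' = 5.8667: 123 − 5·5.8667 = 93.6665.
ΔQ = 16.9231 − 5.8667 = 11.0564; wedge = 93.6665 − 21.8 = 71.8665.
Welfare loss = ½ × 11.0564 × 71.8665 = $397.29 thousand.

$397.29 thousand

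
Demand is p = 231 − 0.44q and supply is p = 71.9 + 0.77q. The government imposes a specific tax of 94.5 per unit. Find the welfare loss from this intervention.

3690.19

Competitive equilibrium: 231 − 0.44q = 71.9 + 0.77q → q* = 131.4876, p* = 173.1455.
With the tax, the buyer price exceeds the seller price by 94.5: (231 − 0.44q) − (71.9 + 0.77q) = 94.5 → q' = 53.3884.
Δq = 131.4876 − 53.3884 = 78.0992; the wedge equals the tax, 94.5.
DWL = ½ × 78.0992 × 94.5 = 3690.19.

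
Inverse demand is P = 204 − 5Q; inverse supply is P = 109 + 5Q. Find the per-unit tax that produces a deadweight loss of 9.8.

14

Competitive equilibrium: 204 − 5Q = 109 + 5Q → Q* = 9.5, P* = 156.5.
A tax t gives ΔQ = t/10 and wedge t, so DWL = t²/20.
t²/20 = 9.8 → t² = 196 → t = 14.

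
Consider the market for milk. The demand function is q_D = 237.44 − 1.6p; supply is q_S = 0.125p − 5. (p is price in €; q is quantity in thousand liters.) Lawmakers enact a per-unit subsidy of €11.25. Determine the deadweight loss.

In inverse form: demand p = 148.4 − 0.625q, supply p = 40 + 8q.
Competitive equilibrium: 148.4 − 0.625q = 40 + 8q → q* = 12.5681, p* = 140.5449.
The subsidy lowers effective supply by 11.25: p = 28.75 + 8q.
New quantity: 148.4 − 0.625q = 28.75 + 8q → q' = 13.8725.
Overproduction Δq = 13.8725 − 12.5681 = 1.3044; wedge = subsidy = 11.25.
Deadweight loss = ½ × 1.3044 × 11.25 = €7.34 thousand.

€7.34 thousand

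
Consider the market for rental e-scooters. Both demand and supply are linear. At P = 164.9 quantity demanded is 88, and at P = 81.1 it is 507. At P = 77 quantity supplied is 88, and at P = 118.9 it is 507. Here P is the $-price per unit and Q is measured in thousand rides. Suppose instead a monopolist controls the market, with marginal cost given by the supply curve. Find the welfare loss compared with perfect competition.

$3483.864 thousand

Demand slope = (81.1 − 164.9)/(507 − 88) = −0.2, so P = 182.5 − 0.2Q.
Supply slope = (118.9 − 77)/(507 − 88) = 0.1, so P = 68.2 + 0.1Q.
Competitive equilibrium: 182.5 − 0.2Q = 68.2 + 0.1Q → Q* = 381, P* = 106.3.
Marginal revenue: MR = 182.5 − 0.4Q. Set MR = MC: 182.5 − 0.4Q = 68.2 + 0.1Q → Q_m = 228.6.
Price P_m = 182.5 − 0.2·228.6 = 136.78; MC(Q_m) = 68.2 + 0.1·228.6 = 91.06.
Competitive Q* = 381, so ΔQ = 152.4; wedge = 136.78 − 91.06 = 45.72.
Deadweight loss = ½ × 152.4 × 45.72 = $3483.864 thousand.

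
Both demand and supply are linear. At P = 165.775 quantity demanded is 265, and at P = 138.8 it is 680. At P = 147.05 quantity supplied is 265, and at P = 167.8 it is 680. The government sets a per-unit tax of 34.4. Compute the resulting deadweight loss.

5145.04

Demand slope = (138.8 − 165.775)/(680 − 265) = −0.065, so P = 183 − 0.065Q.
Supply slope = (167.8 − 147.05)/(680 − 265) = 0.05, so P = 133.8 + 0.05Q.
Competitive equilibrium: 183 − 0.065Q = 133.8 + 0.05Q → Q* = 427.8261, P* = 155.1913.
With the tax, the buyer price exceeds the seller price by 34.4: (183 − 0.065Q) − (133.8 + 0.05Q) = 34.4 → Q' = 128.6957.
ΔQ = 427.8261 − 128.6957 = 299.1304; the wedge equals the tax, 34.4.
Welfare loss = ½ × 299.1304 × 34.4 = 5145.04.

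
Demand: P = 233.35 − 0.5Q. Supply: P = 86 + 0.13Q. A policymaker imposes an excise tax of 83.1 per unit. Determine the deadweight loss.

Competitive equilibrium: 233.35 − 0.5Q = 86 + 0.13Q → Q* = 233.8889, P* = 116.4056.
With the tax, the buyer price exceeds the seller price by 83.1: (233.35 − 0.5Q) − (86 + 0.13Q) = 83.1 → Q' = 101.9841.
ΔQ = 233.8889 − 101.9841 = 131.9048; the wedge equals the tax, 83.1.
Welfare loss = ½ × 131.9048 × 83.1 = 5480.64.

5480.64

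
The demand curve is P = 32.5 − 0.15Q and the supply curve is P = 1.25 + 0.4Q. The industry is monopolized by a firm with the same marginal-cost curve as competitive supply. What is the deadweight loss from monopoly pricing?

Competitive equilibrium: 32.5 − 0.15Q = 1.25 + 0.4Q → Q* = 56.8182, P* = 23.9773.
Marginal revenue: MR = 32.5 − 0.3Q. Set MR = MC: 32.5 − 0.3Q = 1.25 + 0.4Q → Q_m = 44.6429.
Price P_m = 32.5 − 0.15·44.6429 = 25.8036; MC(Q_m) = 1.25 + 0.4·44.6429 = 19.1072.
Competitive Q* = 56.8182, so ΔQ = 12.1753; wedge = 25.8036 − 19.1072 = 6.6964.
Deadweight loss = ½ × 12.1753 × 6.6964 = 40.77.

40.77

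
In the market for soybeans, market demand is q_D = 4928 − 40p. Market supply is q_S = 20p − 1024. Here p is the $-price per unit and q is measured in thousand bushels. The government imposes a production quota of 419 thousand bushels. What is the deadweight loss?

In inverse form: demand p = 123.2 − 0.025q, supply p = 51.2 + 0.05q.
Competitive equilibrium: 123.2 − 0.025q = 51.2 + 0.05q → q* = 960, p* = 99.2.
At q = 419: demand price = 123.2 − 0.025·419 = 112.725; supply price = 51.2 + 0.05·419 = 72.15.
Δq = 960 − 419 = 541; wedge = 112.725 − 72.15 = 40.575.
Deadweight loss = ½ × 541 × 40.575 = $10975.54 thousand.

$10975.54 thousand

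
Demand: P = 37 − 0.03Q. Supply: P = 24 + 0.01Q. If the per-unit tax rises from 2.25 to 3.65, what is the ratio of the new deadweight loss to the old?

Competitive equilibrium: 37 − 0.03Q = 24 + 0.01Q → Q* = 325, P* = 27.25.
For a per-unit tax t: ΔQ = t/0.04, so DWL = ½·t·(t/0.04) = t²/0.08.
At t = 2.25: DWL = 63.281. At t = 3.65: DWL = 166.531.
Ratio = (3.65/2.25)² = 2.632.

2.632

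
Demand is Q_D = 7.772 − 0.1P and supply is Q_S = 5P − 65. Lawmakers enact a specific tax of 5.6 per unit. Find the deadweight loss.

1.54

In inverse form: demand P = 77.72 − 10Q, supply P = 13 + 0.2Q.
Competitive equilibrium: 77.72 − 10Q = 13 + 0.2Q → Q* = 6.3451, P* = 14.269.
With the tax, the buyer price exceeds the seller price by 5.6: (77.72 − 10Q) − (13 + 0.2Q) = 5.6 → Q' = 5.7961.
ΔQ = 6.3451 − 5.7961 = 0.549; the wedge equals the tax, 5.6.
The triangle = ½ × 0.549 × 5.6 = 1.54.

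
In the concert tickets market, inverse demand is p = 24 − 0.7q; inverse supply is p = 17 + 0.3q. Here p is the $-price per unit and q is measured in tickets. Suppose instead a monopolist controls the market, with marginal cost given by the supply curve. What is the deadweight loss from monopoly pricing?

Competitive equilibrium: 24 − 0.7q = 17 + 0.3q → q* = 7, p* = 19.1.
Marginal revenue: MR = 24 − 1.4q. Set MR = MC: 24 − 1.4q = 17 + 0.3q → q_m = 4.1176.
Price p_m = 24 − 0.7·4.1176 = 21.1177; MC(q_m) = 17 + 0.3·4.1176 = 18.2353.
Competitive q* = 7, so Δq = 2.8824; wedge = 21.1177 − 18.2353 = 2.8824.
Welfare loss = ½ × 2.8824 × 2.8824 = $4.15.

$4.15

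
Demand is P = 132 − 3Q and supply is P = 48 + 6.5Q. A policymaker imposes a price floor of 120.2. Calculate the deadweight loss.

114.46

Competitive equilibrium: 132 − 3Q = 48 + 6.5Q → Q* = 8.8421, P* = 105.4737.
At the floor P = 120.2, quantity demanded = (132 − 120.2)/3 = 3.9333.
Sellers' marginal cost at Q' = 3.9333: 48 + 6.5·3.9333 = 73.5665.
ΔQ = 8.8421 − 3.9333 = 4.9088; wedge = 120.2 − 73.5665 = 46.6335.
DWL = ½ × 4.9088 × 46.6335 = 114.46.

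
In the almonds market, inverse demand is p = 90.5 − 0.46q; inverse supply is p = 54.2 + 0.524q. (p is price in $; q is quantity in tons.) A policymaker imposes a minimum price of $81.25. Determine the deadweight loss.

$138.56

Competitive equilibrium: 90.5 − 0.46q = 54.2 + 0.524q → q* = 36.8902, p* = 73.5305.
At the floor p = 81.25, quantity demanded = (90.5 − 81.25)/0.46 = 20.1087.
Sellers' marginal cost at q' = 20.1087: 54.2 + 0.524·20.1087 = 64.737.
Δq = 36.8902 − 20.1087 = 16.7815; wedge = 81.25 − 64.737 = 16.513.
DWL = ½ × 16.7815 × 16.513 = $138.56.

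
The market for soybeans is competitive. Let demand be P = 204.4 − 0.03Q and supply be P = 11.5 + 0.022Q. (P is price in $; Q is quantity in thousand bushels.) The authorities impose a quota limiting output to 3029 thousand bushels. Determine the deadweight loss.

Competitive equilibrium: 204.4 − 0.03Q = 11.5 + 0.022Q → Q* = 3709.6154, P* = 93.1115.
At Q = 3029: demand price = 204.4 − 0.03·3029 = 113.53; supply price = 11.5 + 0.022·3029 = 78.138.
ΔQ = 3709.6154 − 3029 = 680.6154; wedge = 113.53 − 78.138 = 35.392.
DWL = ½ × 680.6154 × 35.392 = $12044.17 thousand.

$12044.17 thousand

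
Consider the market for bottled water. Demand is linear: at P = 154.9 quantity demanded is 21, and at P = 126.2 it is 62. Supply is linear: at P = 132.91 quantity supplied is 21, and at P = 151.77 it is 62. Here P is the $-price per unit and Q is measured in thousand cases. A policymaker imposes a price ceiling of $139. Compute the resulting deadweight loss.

$18.96 thousand

Demand slope = (126.2 − 154.9)/(62 − 21) = −0.7, so P = 169.6 − 0.7Q.
Supply slope = (151.77 − 132.91)/(62 − 21) = 0.46, so P = 123.25 + 0.46Q.
Competitive equilibrium: 169.6 − 0.7Q = 123.25 + 0.46Q → Q* = 39.9569, P* = 141.6302.
At the ceiling P = 139, quantity supplied = (139 − 123.25)/0.46 = 34.2391.
Willingness to pay at Q' = 34.2391: 169.6 − 0.7·34.2391 = 145.6326.
ΔQ = 39.9569 − 34.2391 = 5.7178; wedge = 145.6326 − 139 = 6.6326.
DWL = ½ × 5.7178 × 6.6326 = $18.96 thousand.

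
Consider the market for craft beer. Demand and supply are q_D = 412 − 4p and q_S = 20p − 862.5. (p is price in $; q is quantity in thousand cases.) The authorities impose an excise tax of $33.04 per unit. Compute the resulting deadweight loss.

$1819.40 thousand

In inverse form: demand p = 103 − 0.25q, supply p = 43.125 + 0.05q.
Competitive equilibrium: 103 − 0.25q = 43.125 + 0.05q → q* = 199.5833, p* = 53.1042.
With the tax, the buyer price exceeds the seller price by 33.04: (103 − 0.25q) − (43.125 + 0.05q) = 33.04 → q' = 89.45.
Δq = 199.5833 − 89.45 = 110.1333; the wedge equals the tax, 33.04.
DWL = ½ × 110.1333 × 33.04 = $1819.40 thousand.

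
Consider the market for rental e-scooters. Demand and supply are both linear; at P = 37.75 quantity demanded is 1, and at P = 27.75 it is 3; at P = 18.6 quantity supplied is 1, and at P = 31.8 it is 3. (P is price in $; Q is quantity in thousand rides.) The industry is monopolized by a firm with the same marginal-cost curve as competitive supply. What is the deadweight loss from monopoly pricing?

Demand slope = (27.75 − 37.75)/(3 − 1) = −5, so P = 42.75 − 5Q.
Supply slope = (31.8 − 18.6)/(3 − 1) = 6.6, so P = 12 + 6.6Q.
Competitive equilibrium: 42.75 − 5Q = 12 + 6.6Q → Q* = 2.6509, P* = 29.4957.
Marginal revenue: MR = 42.75 − 10Q. Set MR = MC: 42.75 − 10Q = 12 + 6.6Q → Q_m = 1.8524.
Price P_m = 42.75 − 5·1.8524 = 33.488; MC(Q_m) = 12 + 6.6·1.8524 = 24.2258.
Competitive Q* = 2.6509, so ΔQ = 0.7985; wedge = 33.488 − 24.2258 = 9.2622.
DWL = ½ × 0.7985 × 9.2622 = $3.70 thousand.

$3.70 thousand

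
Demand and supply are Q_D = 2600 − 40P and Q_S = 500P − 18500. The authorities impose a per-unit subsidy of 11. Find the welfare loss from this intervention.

2240.74

In inverse form: demand P = 65 − 0.025Q, supply P = 37 + 0.002Q.
Competitive equilibrium: 65 − 0.025Q = 37 + 0.002Q → Q* = 1037.037, P* = 39.0741.
The subsidy lowers effective supply by 11: P = 26 + 0.002Q.
New quantity: 65 − 0.025Q = 26 + 0.002Q → Q' = 1444.4444.
Overproduction ΔQ = 1444.4444 − 1037.037 = 407.4074; wedge = subsidy = 11.
Welfare loss = ½ × 407.4074 × 11 = 2240.74.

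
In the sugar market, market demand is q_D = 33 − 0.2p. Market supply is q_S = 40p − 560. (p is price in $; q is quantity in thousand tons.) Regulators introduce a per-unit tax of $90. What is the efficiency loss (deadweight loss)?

In inverse form: demand p = 165 − 5q, supply p = 14 + 0.025q.
Competitive equilibrium: 165 − 5q = 14 + 0.025q → q* = 30.0498, p* = 14.7512.
With the tax, the buyer price exceeds the seller price by 90: (165 − 5q) − (14 + 0.025q) = 90 → q' = 12.1393.
Δq = 30.0498 − 12.1393 = 17.9105; the wedge equals the tax, 90.
Welfare loss = ½ × 17.9105 × 90 = $805.97 thousand.

$805.97 thousand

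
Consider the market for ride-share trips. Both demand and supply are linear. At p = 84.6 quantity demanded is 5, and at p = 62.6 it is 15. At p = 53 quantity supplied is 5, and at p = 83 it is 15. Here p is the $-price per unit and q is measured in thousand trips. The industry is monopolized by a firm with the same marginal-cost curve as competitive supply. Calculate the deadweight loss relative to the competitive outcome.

Demand slope = (62.6 − 84.6)/(15 − 5) = −2.2, so p = 95.6 − 2.2q.
Supply slope = (83 − 53)/(15 − 5) = 3, so p = 38 + 3q.
Competitive equilibrium: 95.6 − 2.2q = 38 + 3q → q* = 11.0769, p* = 71.2308.
Marginal revenue: MR = 95.6 − 4.4q. Set MR = MC: 95.6 − 4.4q = 38 + 3q → q_m = 7.7838.
Price p_m = 95.6 − 2.2·7.7838 = 78.4756; MC(q_m) = 38 + 3·7.7838 = 61.3514.
Competitive q* = 11.0769, so Δq = 3.2931; wedge = 78.4756 − 61.3514 = 17.1242.
Deadweight loss = ½ × 3.2931 × 17.1242 = $28.20 thousand.

$28.20 thousand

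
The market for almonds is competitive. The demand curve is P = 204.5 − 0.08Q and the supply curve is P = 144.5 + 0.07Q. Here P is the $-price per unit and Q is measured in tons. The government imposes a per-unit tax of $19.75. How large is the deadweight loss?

Competitive equilibrium: 204.5 − 0.08Q = 144.5 + 0.07Q → Q* = 400, P* = 172.5.
With the tax, the buyer price exceeds the seller price by 19.75: (204.5 − 0.08Q) − (144.5 + 0.07Q) = 19.75 → Q' = 268.3333.
ΔQ = 400 − 268.3333 = 131.6667; the wedge equals the tax, 19.75.
The triangle = ½ × 131.6667 × 19.75 = $1300.21.

$1300.21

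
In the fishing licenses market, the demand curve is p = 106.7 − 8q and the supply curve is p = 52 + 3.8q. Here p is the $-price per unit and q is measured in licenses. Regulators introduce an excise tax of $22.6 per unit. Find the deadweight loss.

$21.64

Competitive equilibrium: 106.7 − 8q = 52 + 3.8q → q* = 4.6356, p* = 69.6153.
With the tax, the buyer price exceeds the seller price by 22.6: (106.7 − 8q) − (52 + 3.8q) = 22.6 → q' = 2.7203.
Δq = 4.6356 − 2.7203 = 1.9153; the wedge equals the tax, 22.6.
The triangle = ½ × 1.9153 × 22.6 = $21.64.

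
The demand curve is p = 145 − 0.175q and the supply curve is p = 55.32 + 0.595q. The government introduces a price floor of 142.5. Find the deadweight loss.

4019.83

Competitive equilibrium: 145 − 0.175q = 55.32 + 0.595q → q* = 116.4675, p* = 124.6182.
At the floor p = 142.5, quantity demanded = (145 − 142.5)/0.175 = 14.2857.
Sellers' marginal cost at q' = 14.2857: 55.32 + 0.595·14.2857 = 63.82.
Δq = 116.4675 − 14.2857 = 102.1818; wedge = 142.5 − 63.82 = 78.68.
Deadweight loss = ½ × 102.1818 × 78.68 = 4019.83.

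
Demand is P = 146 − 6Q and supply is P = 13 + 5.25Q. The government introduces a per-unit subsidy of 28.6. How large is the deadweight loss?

36.35

Competitive equilibrium: 146 − 6Q = 13 + 5.25Q → Q* = 11.8222, P* = 75.0667.
The subsidy lowers effective supply by 28.6: P = 5.25Q − 15.6.
New quantity: 146 − 6Q = 5.25Q − 15.6 → Q' = 14.3644.
Overproduction ΔQ = 14.3644 − 11.8222 = 2.5422; wedge = subsidy = 28.6.
The triangle = ½ × 2.5422 × 28.6 = 36.35.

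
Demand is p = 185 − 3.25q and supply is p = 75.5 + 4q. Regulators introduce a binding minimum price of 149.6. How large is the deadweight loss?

64.28

Competitive equilibrium: 185 − 3.25q = 75.5 + 4q → q* = 15.1034, p* = 135.9138.
At the floor p = 149.6, quantity demanded = (185 − 149.6)/3.25 = 10.8923.
Sellers' marginal cost at q' = 10.8923: 75.5 + 4·10.8923 = 119.0692.
Δq = 15.1034 − 10.8923 = 4.2111; wedge = 149.6 − 119.0692 = 30.5308.
The triangle = ½ × 4.2111 × 30.5308 = 64.28.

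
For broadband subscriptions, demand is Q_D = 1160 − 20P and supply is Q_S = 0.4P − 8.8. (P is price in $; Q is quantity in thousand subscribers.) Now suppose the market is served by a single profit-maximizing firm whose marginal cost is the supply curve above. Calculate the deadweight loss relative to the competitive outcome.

In inverse form: demand P = 58 − 0.05Q, supply P = 22 + 2.5Q.
Competitive equilibrium: 58 − 0.05Q = 22 + 2.5Q → Q* = 14.1176, P* = 57.2941.
Marginal revenue: MR = 58 − 0.1Q. Set MR = MC: 58 − 0.1Q = 22 + 2.5Q → Q_m = 13.8462.
Price P_m = 58 − 0.05·13.8462 = 57.3077; MC(Q_m) = 22 + 2.5·13.8462 = 56.6155.
Competitive Q* = 14.1176, so ΔQ = 0.2714; wedge = 57.3077 − 56.6155 = 0.6922.
Welfare loss = ½ × 0.2714 × 0.6922 = $0.09 thousand.

$0.09 thousand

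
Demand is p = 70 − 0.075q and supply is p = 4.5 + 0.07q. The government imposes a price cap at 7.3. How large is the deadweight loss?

Competitive equilibrium: 70 − 0.075q = 4.5 + 0.07q → q* = 451.72414, p* = 36.12069.
At the ceiling p = 7.3, quantity supplied = (7.3 − 4.5)/0.07 = 40.
Willingness to pay at q' = 40: 70 − 0.075·40 = 67.
Δq = 451.72414 − 40 = 411.72414; wedge = 67 − 7.3 = 59.7.
The triangle = ½ × 411.72414 × 59.7 = 12289.97.

12289.97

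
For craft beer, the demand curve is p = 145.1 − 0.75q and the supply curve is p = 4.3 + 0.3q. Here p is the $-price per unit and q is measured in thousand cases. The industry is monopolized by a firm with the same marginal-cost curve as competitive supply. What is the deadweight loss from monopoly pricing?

$1638.94 thousand

Competitive equilibrium: 145.1 − 0.75q = 4.3 + 0.3q → q* = 134.0952, p* = 44.5286.
Marginal revenue: MR = 145.1 − 1.5q. Set MR = MC: 145.1 − 1.5q = 4.3 + 0.3q → q_m = 78.2222.
Price p_m = 145.1 − 0.75·78.2222 = 86.4334; MC(q_m) = 4.3 + 0.3·78.2222 = 27.7667.
Competitive q* = 134.0952, so Δq = 55.873; wedge = 86.4334 − 27.7667 = 58.6667.
Deadweight loss = ½ × 55.873 × 58.6667 = $1638.94 thousand.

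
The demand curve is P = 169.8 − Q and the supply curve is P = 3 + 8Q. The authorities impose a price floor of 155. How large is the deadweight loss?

62.72

Competitive equilibrium: 169.8 − Q = 3 + 8Q → Q* = 18.5333, P* = 151.2667.
At the floor P = 155, quantity demanded = (169.8 − 155)/1 = 14.8.
Sellers' marginal cost at Q' = 14.8: 3 + 8·14.8 = 121.4.
ΔQ = 18.5333 − 14.8 = 3.7333; wedge = 155 − 121.4 = 33.6.
DWL = ½ × 3.7333 × 33.6 = 62.72.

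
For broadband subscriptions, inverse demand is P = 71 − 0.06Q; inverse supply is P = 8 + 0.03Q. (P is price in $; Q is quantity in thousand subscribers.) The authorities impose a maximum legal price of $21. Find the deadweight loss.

$3200 thousand

Competitive equilibrium: 71 − 0.06Q = 8 + 0.03Q → Q* = 700, P* = 29.
At the ceiling P = 21, quantity supplied = (21 − 8)/0.03 = 433.3333.
Willingness to pay at Q' = 433.3333: 71 − 0.06·433.3333 = 45.
ΔQ = 700 − 433.3333 = 266.6667; wedge = 45 − 21 = 24.
Welfare loss = ½ × 266.6667 × 24 = $3200 thousand.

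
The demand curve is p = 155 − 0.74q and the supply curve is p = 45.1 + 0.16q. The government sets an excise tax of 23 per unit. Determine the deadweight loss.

293.89

Competitive equilibrium: 155 − 0.74q = 45.1 + 0.16q → q* = 122.1111, p* = 64.6378.
With the tax, the buyer price exceeds the seller price by 23: (155 − 0.74q) − (45.1 + 0.16q) = 23 → q' = 96.5556.
Δq = 122.1111 − 96.5556 = 25.5555; the wedge equals the tax, 23.
Deadweight loss = ½ × 25.5555 × 23 = 293.89.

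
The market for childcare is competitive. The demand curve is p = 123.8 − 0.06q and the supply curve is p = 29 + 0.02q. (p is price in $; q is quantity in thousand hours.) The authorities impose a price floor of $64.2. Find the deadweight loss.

Competitive equilibrium: 123.8 − 0.06q = 29 + 0.02q → q* = 1185, p* = 52.7.
At the floor p = 64.2, quantity demanded = (123.8 − 64.2)/0.06 = 993.3333.
Sellers' marginal cost at q' = 993.3333: 29 + 0.02·993.3333 = 48.8667.
Δq = 1185 − 993.3333 = 191.6667; wedge = 64.2 − 48.8667 = 15.3333.
Welfare loss = ½ × 191.6667 × 15.3333 = $1469.44 thousand.

$1469.44 thousand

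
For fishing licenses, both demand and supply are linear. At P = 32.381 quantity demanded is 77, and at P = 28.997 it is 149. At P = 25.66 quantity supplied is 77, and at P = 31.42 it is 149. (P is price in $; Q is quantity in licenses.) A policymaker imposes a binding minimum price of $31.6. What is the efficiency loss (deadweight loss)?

$83.69

Demand slope = (28.997 − 32.381)/(149 − 77) = −0.047, so P = 36 − 0.047Q.
Supply slope = (31.42 − 25.66)/(149 − 77) = 0.08, so P = 19.5 + 0.08Q.
Competitive equilibrium: 36 − 0.047Q = 19.5 + 0.08Q → Q* = 129.9213, P* = 29.8937.
At the floor P = 31.6, quantity demanded = (36 − 31.6)/0.047 = 93.617.
Sellers' marginal cost at Q' = 93.617: 19.5 + 0.08·93.617 = 26.9894.
ΔQ = 129.9213 − 93.617 = 36.3043; wedge = 31.6 − 26.9894 = 4.6106.
Welfare loss = ½ × 36.3043 × 4.6106 = $83.69.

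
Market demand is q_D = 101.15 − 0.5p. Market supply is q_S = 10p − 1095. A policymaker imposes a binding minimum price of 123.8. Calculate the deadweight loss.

In inverse form: demand p = 202.3 − 2q, supply p = 109.5 + 0.1q.
Competitive equilibrium: 202.3 − 2q = 109.5 + 0.1q → q* = 44.1905, p* = 113.919.
At the floor p = 123.8, quantity demanded = (202.3 − 123.8)/2 = 39.25.
Sellers' marginal cost at q' = 39.25: 109.5 + 0.1·39.25 = 113.425.
Δq = 44.1905 − 39.25 = 4.9405; wedge = 123.8 − 113.425 = 10.375.
The triangle = ½ × 4.9405 × 10.375 = 25.63.

25.63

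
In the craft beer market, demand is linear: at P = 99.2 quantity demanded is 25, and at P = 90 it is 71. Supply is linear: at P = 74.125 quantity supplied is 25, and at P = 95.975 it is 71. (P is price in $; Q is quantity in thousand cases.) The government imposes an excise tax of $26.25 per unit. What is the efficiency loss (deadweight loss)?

Demand slope = (90 − 99.2)/(71 − 25) = −0.2, so P = 104.2 − 0.2Q.
Supply slope = (95.975 − 74.125)/(71 − 25) = 0.475, so P = 62.25 + 0.475Q.
Competitive equilibrium: 104.2 − 0.2Q = 62.25 + 0.475Q → Q* = 62.1481, P* = 91.7704.
With the tax, the buyer price exceeds the seller price by 26.25: (104.2 − 0.2Q) − (62.25 + 0.475Q) = 26.25 → Q' = 23.2593.
ΔQ = 62.1481 − 23.2593 = 38.8888; the wedge equals the tax, 26.25.
The triangle = ½ × 38.8888 × 26.25 = $510.42 thousand.

$510.42 thousand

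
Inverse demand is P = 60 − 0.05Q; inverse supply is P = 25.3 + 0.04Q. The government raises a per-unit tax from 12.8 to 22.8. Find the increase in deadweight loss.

Competitive equilibrium: 60 − 0.05Q = 25.3 + 0.04Q → Q* = 385.5556, P* = 40.7222.
For a per-unit tax t: ΔQ = t/0.09, so DWL = ½·t·(t/0.09) = t²/0.18.
At t = 12.8: DWL = 910.222. At t = 22.8: DWL = 2888.
Increase = 2888 − 910.222 = 1977.78.

1977.78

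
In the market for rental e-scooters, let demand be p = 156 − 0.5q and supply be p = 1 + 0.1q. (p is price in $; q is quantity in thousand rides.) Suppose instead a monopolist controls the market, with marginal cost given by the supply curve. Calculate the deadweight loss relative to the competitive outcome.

$4136.54 thousand

Competitive equilibrium: 156 − 0.5q = 1 + 0.1q → q* = 258.3333, p* = 26.8333.
Marginal revenue: MR = 156 − q. Set MR = MC: 156 − q = 1 + 0.1q → q_m = 140.9091.
Price p_m = 156 − 0.5·140.9091 = 85.5455; MC(q_m) = 1 + 0.1·140.9091 = 15.0909.
Competitive q* = 258.3333, so Δq = 117.4242; wedge = 85.5455 − 15.0909 = 70.4546.
The triangle = ½ × 117.4242 × 70.4546 = $4136.54 thousand.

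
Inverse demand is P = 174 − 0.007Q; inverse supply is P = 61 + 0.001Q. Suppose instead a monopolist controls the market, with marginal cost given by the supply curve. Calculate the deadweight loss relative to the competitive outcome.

Competitive equilibrium: 174 − 0.007Q = 61 + 0.001Q → Q* = 14125, P* = 75.125.
Marginal revenue: MR = 174 − 0.014Q. Set MR = MC: 174 − 0.014Q = 61 + 0.001Q → Q_m = 7533.333333.
Price P_m = 174 − 0.007·7533.333333 = 121.266667; MC(Q_m) = 61 + 0.001·7533.333333 = 68.533333.
Competitive Q* = 14125, so ΔQ = 6591.666667; wedge = 121.266667 − 68.533333 = 52.733334.
DWL = ½ × 6591.666667 × 52.733334 = 173800.28.

173800.28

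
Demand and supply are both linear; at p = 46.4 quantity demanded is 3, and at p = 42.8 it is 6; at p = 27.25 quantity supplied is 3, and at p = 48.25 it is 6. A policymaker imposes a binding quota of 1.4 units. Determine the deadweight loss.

63.50

Demand slope = (42.8 − 46.4)/(6 − 3) = −1.2, so p = 50 − 1.2q.
Supply slope = (48.25 − 27.25)/(6 − 3) = 7, so p = 6.25 + 7q.
Competitive equilibrium: 50 − 1.2q = 6.25 + 7q → q* = 5.3354, p* = 43.5976.
At q = 1.4: demand price = 50 − 1.2·1.4 = 48.32; supply price = 6.25 + 7·1.4 = 16.05.
Δq = 5.3354 − 1.4 = 3.9354; wedge = 48.32 − 16.05 = 32.27.
Deadweight loss = ½ × 3.9354 × 32.27 = 63.50.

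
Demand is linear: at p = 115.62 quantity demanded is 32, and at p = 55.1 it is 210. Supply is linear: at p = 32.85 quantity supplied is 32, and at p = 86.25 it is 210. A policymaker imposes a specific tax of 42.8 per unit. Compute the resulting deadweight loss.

Demand slope = (55.1 − 115.62)/(210 − 32) = −0.34, so p = 126.5 − 0.34q.
Supply slope = (86.25 − 32.85)/(210 − 32) = 0.3, so p = 23.25 + 0.3q.
Competitive equilibrium: 126.5 − 0.34q = 23.25 + 0.3q → q* = 161.3281, p* = 71.6484.
With the tax, the buyer price exceeds the seller price by 42.8: (126.5 − 0.34q) − (23.25 + 0.3q) = 42.8 → q' = 94.4531.
Δq = 161.3281 − 94.4531 = 66.875; the wedge equals the tax, 42.8.
Welfare loss = ½ × 66.875 × 42.8 = 1431.125.

1431.125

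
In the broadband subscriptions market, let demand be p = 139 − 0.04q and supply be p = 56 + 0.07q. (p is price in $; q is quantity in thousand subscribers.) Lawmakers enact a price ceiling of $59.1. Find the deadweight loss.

$27745.79 thousand

Competitive equilibrium: 139 − 0.04q = 56 + 0.07q → q* = 754.54545, p* = 108.81818.
At the ceiling p = 59.1, quantity supplied = (59.1 − 56)/0.07 = 44.28571.
Willingness to pay at q' = 44.28571: 139 − 0.04·44.28571 = 137.22857.
Δq = 754.54545 − 44.28571 = 710.25974; wedge = 137.22857 − 59.1 = 78.12857.
Deadweight loss = ½ × 710.25974 × 78.12857 = $27745.79 thousand.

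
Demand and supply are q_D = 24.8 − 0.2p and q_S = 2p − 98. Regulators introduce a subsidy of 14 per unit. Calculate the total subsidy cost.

In inverse form: demand p = 124 − 5q, supply p = 49 + 0.5q.
Competitive equilibrium: 124 − 5q = 49 + 0.5q → q* = 13.6364, p* = 55.8182.
The subsidy lowers effective supply by 14: p = 35 + 0.5q.
New quantity: 124 − 5q = 35 + 0.5q → q' = 16.1818.
Total subsidy cost = 14 × 16.1818 = 226.55.

226.55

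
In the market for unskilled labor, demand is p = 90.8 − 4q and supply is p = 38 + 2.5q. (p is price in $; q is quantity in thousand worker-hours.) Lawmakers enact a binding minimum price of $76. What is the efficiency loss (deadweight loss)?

Competitive equilibrium: 90.8 − 4q = 38 + 2.5q → q* = 8.1231, p* = 58.3077.
At the floor p = 76, quantity demanded = (90.8 − 76)/4 = 3.7.
Sellers' marginal cost at q' = 3.7: 38 + 2.5·3.7 = 47.25.
Δq = 8.1231 − 3.7 = 4.4231; wedge = 76 − 47.25 = 28.75.
Deadweight loss = ½ × 4.4231 × 28.75 = $63.58 thousand.

$63.58 thousand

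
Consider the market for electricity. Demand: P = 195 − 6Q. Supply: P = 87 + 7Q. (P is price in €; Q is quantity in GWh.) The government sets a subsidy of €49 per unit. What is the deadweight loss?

€92.35

Competitive equilibrium: 195 − 6Q = 87 + 7Q → Q* = 8.3077, P* = 145.1538.
The subsidy lowers effective supply by 49: P = 38 + 7Q.
New quantity: 195 − 6Q = 38 + 7Q → Q' = 12.0769.
Overproduction ΔQ = 12.0769 − 8.3077 = 3.7692; wedge = subsidy = 49.
The triangle = ½ × 3.7692 × 49 = €92.35.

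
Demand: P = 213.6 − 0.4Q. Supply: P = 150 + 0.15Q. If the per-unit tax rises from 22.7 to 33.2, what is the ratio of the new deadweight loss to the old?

Competitive equilibrium: 213.6 − 0.4Q = 150 + 0.15Q → Q* = 115.6364, P* = 167.3455.
For a per-unit tax t: ΔQ = t/0.55, so DWL = ½·t·(t/0.55) = t²/1.1.
At t = 22.7: DWL = 468.445. At t = 33.2: DWL = 1002.036.
Ratio = (33.2/22.7)² = 2.139.

2.139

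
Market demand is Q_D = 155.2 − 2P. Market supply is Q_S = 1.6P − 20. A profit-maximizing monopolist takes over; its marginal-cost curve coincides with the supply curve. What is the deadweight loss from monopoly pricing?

178.33

In inverse form: demand P = 77.6 − 0.5Q, supply P = 12.5 + 0.625Q.
Competitive equilibrium: 77.6 − 0.5Q = 12.5 + 0.625Q → Q* = 57.8667, P* = 48.6667.
Marginal revenue: MR = 77.6 − Q. Set MR = MC: 77.6 − Q = 12.5 + 0.625Q → Q_m = 40.0615.
Price P_m = 77.6 − 0.5·40.0615 = 57.5693; MC(Q_m) = 12.5 + 0.625·40.0615 = 37.5384.
Competitive Q* = 57.8667, so ΔQ = 17.8052; wedge = 57.5693 − 37.5384 = 20.0309.
Welfare loss = ½ × 17.8052 × 20.0309 = 178.33.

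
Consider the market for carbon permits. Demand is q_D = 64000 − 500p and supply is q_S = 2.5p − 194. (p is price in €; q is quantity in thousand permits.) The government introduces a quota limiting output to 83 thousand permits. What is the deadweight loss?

€360.89 thousand

In inverse form: demand p = 128 − 0.002q, supply p = 77.6 + 0.4q.
Competitive equilibrium: 128 − 0.002q = 77.6 + 0.4q → q* = 125.3731, p* = 127.7493.
At q = 83: demand price = 128 − 0.002·83 = 127.834; supply price = 77.6 + 0.4·83 = 110.8.
Δq = 125.3731 − 83 = 42.3731; wedge = 127.834 − 110.8 = 17.034.
The triangle = ½ × 42.3731 × 17.034 = €360.89 thousand.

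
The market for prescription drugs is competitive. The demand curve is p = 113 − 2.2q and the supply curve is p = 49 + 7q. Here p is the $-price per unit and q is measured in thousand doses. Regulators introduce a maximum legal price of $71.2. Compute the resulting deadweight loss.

Competitive equilibrium: 113 − 2.2q = 49 + 7q → q* = 6.9565, p* = 97.6957.
At the ceiling p = 71.2, quantity supplied = (71.2 − 49)/7 = 3.1714.
Willingness to pay at q' = 3.1714: 113 − 2.2·3.1714 = 106.0229.
Δq = 6.9565 − 3.1714 = 3.7851; wedge = 106.0229 − 71.2 = 34.8229.
Welfare loss = ½ × 3.7851 × 34.8229 = $65.90 thousand.

$65.90 thousand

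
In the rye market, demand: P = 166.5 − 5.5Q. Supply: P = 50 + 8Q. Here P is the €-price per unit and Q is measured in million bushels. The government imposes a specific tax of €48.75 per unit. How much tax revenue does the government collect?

€244.65 million

Competitive equilibrium: 166.5 − 5.5Q = 50 + 8Q → Q* = 8.6296, P* = 119.037.
With the tax, the buyer price exceeds the seller price by 48.75: (166.5 − 5.5Q) − (50 + 8Q) = 48.75 → Q' = 5.0185.
Tax revenue = 48.75 × 5.0185 = €244.65 million.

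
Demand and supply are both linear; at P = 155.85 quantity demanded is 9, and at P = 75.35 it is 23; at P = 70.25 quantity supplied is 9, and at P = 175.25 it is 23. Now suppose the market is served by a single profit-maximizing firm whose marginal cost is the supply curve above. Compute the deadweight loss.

Demand slope = (75.35 − 155.85)/(23 − 9) = −5.75, so P = 207.6 − 5.75Q.
Supply slope = (175.25 − 70.25)/(23 − 9) = 7.5, so P = 2.75 + 7.5Q.
Competitive equilibrium: 207.6 − 5.75Q = 2.75 + 7.5Q → Q* = 15.4604, P* = 118.7028.
Marginal revenue: MR = 207.6 − 11.5Q. Set MR = MC: 207.6 − 11.5Q = 2.75 + 7.5Q → Q_m = 10.7816.
Price P_m = 207.6 − 5.75·10.7816 = 145.6058; MC(Q_m) = 2.75 + 7.5·10.7816 = 83.612.
Competitive Q* = 15.4604, so ΔQ = 4.6788; wedge = 145.6058 − 83.612 = 61.9938.
The triangle = ½ × 4.6788 × 61.9938 = 145.03.

145.03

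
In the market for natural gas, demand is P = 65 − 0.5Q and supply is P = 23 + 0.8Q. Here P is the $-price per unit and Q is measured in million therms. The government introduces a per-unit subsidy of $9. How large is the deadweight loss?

Competitive equilibrium: 65 − 0.5Q = 23 + 0.8Q → Q* = 32.3077, P* = 48.8462.
The subsidy lowers effective supply by 9: P = 14 + 0.8Q.
New quantity: 65 − 0.5Q = 14 + 0.8Q → Q' = 39.2308.
Overproduction ΔQ = 39.2308 − 32.3077 = 6.9231; wedge = subsidy = 9.
Welfare loss = ½ × 6.9231 × 9 = $31.15 million.

$31.15 million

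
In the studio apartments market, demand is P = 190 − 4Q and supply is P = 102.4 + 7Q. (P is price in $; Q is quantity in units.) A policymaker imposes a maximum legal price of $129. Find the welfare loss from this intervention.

Competitive equilibrium: 190 − 4Q = 102.4 + 7Q → Q* = 7.9636, P* = 158.1455.
At the ceiling P = 129, quantity supplied = (129 − 102.4)/7 = 3.8.
Willingness to pay at Q' = 3.8: 190 − 4·3.8 = 174.8.
ΔQ = 7.9636 − 3.8 = 4.1636; wedge = 174.8 − 129 = 45.8.
DWL = ½ × 4.1636 × 45.8 = $95.35.

$95.35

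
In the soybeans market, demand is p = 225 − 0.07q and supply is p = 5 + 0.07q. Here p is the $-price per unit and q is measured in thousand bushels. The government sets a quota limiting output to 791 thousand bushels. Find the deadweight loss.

Competitive equilibrium: 225 − 0.07q = 5 + 0.07q → q* = 1571.4286, p* = 115.
At q = 791: demand price = 225 − 0.07·791 = 169.63; supply price = 5 + 0.07·791 = 60.37.
Δq = 1571.4286 − 791 = 780.4286; wedge = 169.63 − 60.37 = 109.26.
The triangle = ½ × 780.4286 × 109.26 = $42634.81 thousand.

$42634.81 thousand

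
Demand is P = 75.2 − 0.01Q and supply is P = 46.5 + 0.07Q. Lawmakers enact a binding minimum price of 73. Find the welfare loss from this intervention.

Competitive equilibrium: 75.2 − 0.01Q = 46.5 + 0.07Q → Q* = 358.75, P* = 71.6125.
At the floor P = 73, quantity demanded = (75.2 − 73)/0.01 = 220.
Sellers' marginal cost at Q' = 220: 46.5 + 0.07·220 = 61.9.
ΔQ = 358.75 − 220 = 138.75; wedge = 73 − 61.9 = 11.1.
DWL = ½ × 138.75 × 11.1 = 770.06.

770.06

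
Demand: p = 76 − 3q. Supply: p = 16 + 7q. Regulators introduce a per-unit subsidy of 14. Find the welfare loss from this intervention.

Competitive equilibrium: 76 − 3q = 16 + 7q → q* = 6, p* = 58.
The subsidy lowers effective supply by 14: p = 2 + 7q.
New quantity: 76 − 3q = 2 + 7q → q' = 7.4.
Overproduction Δq = 7.4 − 6 = 1.4; wedge = subsidy = 14.
Welfare loss = ½ × 1.4 × 14 = 9.80.

9.80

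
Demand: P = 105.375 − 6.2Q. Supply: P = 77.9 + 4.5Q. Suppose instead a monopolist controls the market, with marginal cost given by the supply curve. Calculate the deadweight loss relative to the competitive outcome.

4.75

Competitive equilibrium: 105.375 − 6.2Q = 77.9 + 4.5Q → Q* = 2.5678, P* = 89.4549.
Marginal revenue: MR = 105.375 − 12.4Q. Set MR = MC: 105.375 − 12.4Q = 77.9 + 4.5Q → Q_m = 1.6257.
Price P_m = 105.375 − 6.2·1.6257 = 95.2957; MC(Q_m) = 77.9 + 4.5·1.6257 = 85.2157.
Competitive Q* = 2.5678, so ΔQ = 0.9421; wedge = 95.2957 − 85.2157 = 10.08.
Welfare loss = ½ × 0.9421 × 10.08 = 4.75.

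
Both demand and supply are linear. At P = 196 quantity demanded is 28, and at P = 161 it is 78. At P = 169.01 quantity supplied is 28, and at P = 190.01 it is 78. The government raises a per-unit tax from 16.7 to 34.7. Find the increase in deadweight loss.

Demand slope = (161 − 196)/(78 − 28) = −0.7, so P = 215.6 − 0.7Q.
Supply slope = (190.01 − 169.01)/(78 − 28) = 0.42, so P = 157.25 + 0.42Q.
Competitive equilibrium: 215.6 − 0.7Q = 157.25 + 0.42Q → Q* = 52.0982, P* = 179.1313.
For a per-unit tax t: ΔQ = t/1.12, so DWL = ½·t·(t/1.12) = t²/2.24.
At t = 16.7: DWL = 124.504. At t = 34.7: DWL = 537.54.
Increase = 537.54 − 124.504 = 413.04.

413.04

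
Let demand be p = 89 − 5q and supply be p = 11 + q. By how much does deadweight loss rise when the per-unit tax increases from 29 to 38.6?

Competitive equilibrium: 89 − 5q = 11 + q → q* = 13, p* = 24.
For a per-unit tax t: Δq = t/6, so DWL = ½·t·(t/6) = t²/12.
At t = 29: DWL = 70.083. At t = 38.6: DWL = 124.163.
Increase = 124.163 − 70.083 = 54.08.

54.08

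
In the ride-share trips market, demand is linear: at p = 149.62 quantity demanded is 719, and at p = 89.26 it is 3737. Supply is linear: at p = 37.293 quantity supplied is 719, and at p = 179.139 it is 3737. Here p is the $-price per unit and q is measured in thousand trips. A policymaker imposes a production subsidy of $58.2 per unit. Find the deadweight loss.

$25277.91 thousand

Demand slope = (89.26 − 149.62)/(3737 − 719) = −0.02, so p = 164 − 0.02q.
Supply slope = (179.139 − 37.293)/(3737 − 719) = 0.047, so p = 3.5 + 0.047q.
Competitive equilibrium: 164 − 0.02q = 3.5 + 0.047q → q* = 2395.5224, p* = 116.0896.
The subsidy lowers effective supply by 58.2: p = 0.047q − 54.7.
New quantity: 164 − 0.02q = 0.047q − 54.7 → q' = 3264.1791.
Overproduction Δq = 3264.1791 − 2395.5224 = 868.6567; wedge = subsidy = 58.2.
DWL = ½ × 868.6567 × 58.2 = $25277.91 thousand.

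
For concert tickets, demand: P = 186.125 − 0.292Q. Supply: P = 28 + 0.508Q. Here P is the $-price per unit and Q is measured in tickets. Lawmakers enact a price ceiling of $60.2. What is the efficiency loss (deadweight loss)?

Competitive equilibrium: 186.125 − 0.292Q = 28 + 0.508Q → Q* = 197.6563, P* = 128.4094.
At the ceiling P = 60.2, quantity supplied = (60.2 − 28)/0.508 = 63.3858.
Willingness to pay at Q' = 63.3858: 186.125 − 0.292·63.3858 = 167.6163.
ΔQ = 197.6563 − 63.3858 = 134.2705; wedge = 167.6163 − 60.2 = 107.4163.
Welfare loss = ½ × 134.2705 × 107.4163 = $7211.42.

$7211.42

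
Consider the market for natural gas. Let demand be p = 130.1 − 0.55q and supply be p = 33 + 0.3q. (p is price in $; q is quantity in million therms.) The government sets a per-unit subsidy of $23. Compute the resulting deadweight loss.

Competitive equilibrium: 130.1 − 0.55q = 33 + 0.3q → q* = 114.2353, p* = 67.2706.
The subsidy lowers effective supply by 23: p = 10 + 0.3q.
New quantity: 130.1 − 0.55q = 10 + 0.3q → q' = 141.2941.
Overproduction Δq = 141.2941 − 114.2353 = 27.0588; wedge = subsidy = 23.
Deadweight loss = ½ × 27.0588 × 23 = $311.18 million.

$311.18 million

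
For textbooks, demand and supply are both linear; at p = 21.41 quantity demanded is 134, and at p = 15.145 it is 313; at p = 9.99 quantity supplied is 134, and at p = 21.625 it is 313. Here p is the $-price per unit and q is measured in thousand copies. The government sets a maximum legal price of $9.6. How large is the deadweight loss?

Demand slope = (15.145 − 21.41)/(313 − 134) = −0.035, so p = 26.1 − 0.035q.
Supply slope = (21.625 − 9.99)/(313 − 134) = 0.065, so p = 1.28 + 0.065q.
Competitive equilibrium: 26.1 − 0.035q = 1.28 + 0.065q → q* = 248.2, p* = 17.413.
At the ceiling p = 9.6, quantity supplied = (9.6 − 1.28)/0.065 = 128.
Willingness to pay at q' = 128: 26.1 − 0.035·128 = 21.62.
Δq = 248.2 − 128 = 120.2; wedge = 21.62 − 9.6 = 12.02.
Deadweight loss = ½ × 120.2 × 12.02 = $722.402 thousand.

$722.402 thousand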